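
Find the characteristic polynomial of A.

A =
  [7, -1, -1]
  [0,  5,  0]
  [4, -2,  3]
x^3 - 15*x^2 + 75*x - 125

Expanding det(x·I − A) (e.g. by cofactor expansion or by noting that A is similar to its Jordan form J, which has the same characteristic polynomial as A) gives
  χ_A(x) = x^3 - 15*x^2 + 75*x - 125
which factors as (x - 5)^3. The eigenvalues (with algebraic multiplicities) are λ = 5 with multiplicity 3.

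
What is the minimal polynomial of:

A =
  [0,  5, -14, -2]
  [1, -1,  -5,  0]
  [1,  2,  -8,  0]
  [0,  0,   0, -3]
x^3 + 9*x^2 + 27*x + 27

The characteristic polynomial is χ_A(x) = (x + 3)^4, so the eigenvalues are known. The minimal polynomial is
  m_A(x) = Π_λ (x − λ)^{k_λ}
where k_λ is the size of the *largest* Jordan block for λ (equivalently, the smallest k with (A − λI)^k v = 0 for every generalised eigenvector v of λ).

  λ = -3: largest Jordan block has size 3, contributing (x + 3)^3

So m_A(x) = (x + 3)^3 = x^3 + 9*x^2 + 27*x + 27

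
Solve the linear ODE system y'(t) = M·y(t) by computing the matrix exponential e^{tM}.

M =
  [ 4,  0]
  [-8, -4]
e^{tM} =
  [exp(4*t), 0]
  [-exp(4*t) + exp(-4*t), exp(-4*t)]

Strategy: write M = P · J · P⁻¹ where J is a Jordan canonical form, so e^{tM} = P · e^{tJ} · P⁻¹, and e^{tJ} can be computed block-by-block.

M has Jordan form
J =
  [-4, 0]
  [ 0, 4]
(up to reordering of blocks).

Per-block formulas:
  For a 1×1 block at λ = -4: exp(t · [-4]) = [e^(-4t)].
  For a 1×1 block at λ = 4: exp(t · [4]) = [e^(4t)].

After assembling e^{tJ} and conjugating by P, we get:

e^{tM} =
  [exp(4*t), 0]
  [-exp(4*t) + exp(-4*t), exp(-4*t)]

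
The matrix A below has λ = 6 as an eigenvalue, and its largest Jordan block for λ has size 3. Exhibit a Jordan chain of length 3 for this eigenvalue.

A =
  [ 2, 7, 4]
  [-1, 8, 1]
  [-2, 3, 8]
A Jordan chain for λ = 6 of length 3:
v_1 = (1, 0, 1)ᵀ
v_2 = (-4, -1, -2)ᵀ
v_3 = (1, 0, 0)ᵀ

Let N = A − (6)·I. We want v_3 with N^3 v_3 = 0 but N^2 v_3 ≠ 0; then v_{j-1} := N · v_j for j = 3, …, 2.

Pick v_3 = (1, 0, 0)ᵀ.
Then v_2 = N · v_3 = (-4, -1, -2)ᵀ.
Then v_1 = N · v_2 = (1, 0, 1)ᵀ.

Sanity check: (A − (6)·I) v_1 = (0, 0, 0)ᵀ = 0. ✓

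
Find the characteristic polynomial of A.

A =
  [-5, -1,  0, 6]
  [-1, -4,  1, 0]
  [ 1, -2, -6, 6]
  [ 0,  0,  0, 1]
x^4 + 14*x^3 + 60*x^2 + 50*x - 125

Expanding det(x·I − A) (e.g. by cofactor expansion or by noting that A is similar to its Jordan form J, which has the same characteristic polynomial as A) gives
  χ_A(x) = x^4 + 14*x^3 + 60*x^2 + 50*x - 125
which factors as (x - 1)*(x + 5)^3. The eigenvalues (with algebraic multiplicities) are λ = -5 with multiplicity 3, λ = 1 with multiplicity 1.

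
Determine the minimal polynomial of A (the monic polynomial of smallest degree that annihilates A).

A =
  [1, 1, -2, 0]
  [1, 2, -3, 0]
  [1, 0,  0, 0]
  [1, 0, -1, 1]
x^3 - 3*x^2 + 3*x - 1

The characteristic polynomial is χ_A(x) = (x - 1)^4, so the eigenvalues are known. The minimal polynomial is
  m_A(x) = Π_λ (x − λ)^{k_λ}
where k_λ is the size of the *largest* Jordan block for λ (equivalently, the smallest k with (A − λI)^k v = 0 for every generalised eigenvector v of λ).

  λ = 1: largest Jordan block has size 3, contributing (x − 1)^3

So m_A(x) = (x - 1)^3 = x^3 - 3*x^2 + 3*x - 1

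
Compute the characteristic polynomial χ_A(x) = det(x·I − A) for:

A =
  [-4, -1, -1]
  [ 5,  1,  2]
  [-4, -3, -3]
x^3 + 6*x^2 + 12*x + 8

Expanding det(x·I − A) (e.g. by cofactor expansion or by noting that A is similar to its Jordan form J, which has the same characteristic polynomial as A) gives
  χ_A(x) = x^3 + 6*x^2 + 12*x + 8
which factors as (x + 2)^3. The eigenvalues (with algebraic multiplicities) are λ = -2 with multiplicity 3.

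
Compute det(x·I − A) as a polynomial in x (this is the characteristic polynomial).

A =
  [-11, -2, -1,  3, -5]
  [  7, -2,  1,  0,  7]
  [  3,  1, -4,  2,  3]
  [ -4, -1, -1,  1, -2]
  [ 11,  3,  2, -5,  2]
x^5 + 14*x^4 + 73*x^3 + 172*x^2 + 176*x + 64

Expanding det(x·I − A) (e.g. by cofactor expansion or by noting that A is similar to its Jordan form J, which has the same characteristic polynomial as A) gives
  χ_A(x) = x^5 + 14*x^4 + 73*x^3 + 172*x^2 + 176*x + 64
which factors as (x + 1)^2*(x + 4)^3. The eigenvalues (with algebraic multiplicities) are λ = -4 with multiplicity 3, λ = -1 with multiplicity 2.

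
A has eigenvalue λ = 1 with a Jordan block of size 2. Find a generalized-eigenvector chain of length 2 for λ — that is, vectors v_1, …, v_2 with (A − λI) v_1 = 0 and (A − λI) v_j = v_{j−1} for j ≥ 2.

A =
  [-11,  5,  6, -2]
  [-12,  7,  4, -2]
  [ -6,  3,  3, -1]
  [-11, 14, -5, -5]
A Jordan chain for λ = 1 of length 2:
v_1 = (-1, -2, -1, -2)ᵀ
v_2 = (1, 1, 1, 0)ᵀ

Let N = A − (1)·I. We want v_2 with N^2 v_2 = 0 but N^1 v_2 ≠ 0; then v_{j-1} := N · v_j for j = 2, …, 2.

Pick v_2 = (1, 1, 1, 0)ᵀ.
Then v_1 = N · v_2 = (-1, -2, -1, -2)ᵀ.

Sanity check: (A − (1)·I) v_1 = (0, 0, 0, 0)ᵀ = 0. ✓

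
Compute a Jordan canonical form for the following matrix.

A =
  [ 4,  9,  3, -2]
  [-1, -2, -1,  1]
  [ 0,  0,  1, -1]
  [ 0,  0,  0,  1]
J_2(1) ⊕ J_2(1)

The characteristic polynomial is
  det(x·I − A) = x^4 - 4*x^3 + 6*x^2 - 4*x + 1 = (x - 1)^4

Eigenvalues and multiplicities (the geometric multiplicity of λ is n − rank(A − λI), which equals the number of Jordan blocks for λ):
  λ = 1: algebraic multiplicity = 4, geometric multiplicity = 2

Determining the block sizes for each eigenvalue:
  λ = 1: with am = 4 and gm = 2, the partition is not yet determined (e.g. several partitions of 4 into 2 parts exist). Let N = A − (1)·I. Computing rank(N^1) = 2, rank(N^2) = 0; the number of blocks of size ≥ j is rank(N^{j−1}) − rank(N^j), giving [2, 2]. So we have 2 block(s) of size 2 → block sizes [2, 2]

Assembling the blocks gives a Jordan form
J =
  [1, 1, 0, 0]
  [0, 1, 0, 0]
  [0, 0, 1, 1]
  [0, 0, 0, 1]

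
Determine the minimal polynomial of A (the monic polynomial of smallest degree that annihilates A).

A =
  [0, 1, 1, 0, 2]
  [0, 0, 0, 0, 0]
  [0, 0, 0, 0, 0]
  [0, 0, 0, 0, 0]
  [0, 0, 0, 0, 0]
x^2

The characteristic polynomial is χ_A(x) = x^5, so the eigenvalues are known. The minimal polynomial is
  m_A(x) = Π_λ (x − λ)^{k_λ}
where k_λ is the size of the *largest* Jordan block for λ (equivalently, the smallest k with (A − λI)^k v = 0 for every generalised eigenvector v of λ).

  λ = 0: largest Jordan block has size 2, contributing (x − 0)^2

So m_A(x) = x^2 = x^2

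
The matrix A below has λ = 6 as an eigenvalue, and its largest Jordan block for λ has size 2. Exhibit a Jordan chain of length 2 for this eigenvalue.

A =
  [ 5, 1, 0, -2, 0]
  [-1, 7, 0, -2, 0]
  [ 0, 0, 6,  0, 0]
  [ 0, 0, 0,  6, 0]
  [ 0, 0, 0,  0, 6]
A Jordan chain for λ = 6 of length 2:
v_1 = (-1, -1, 0, 0, 0)ᵀ
v_2 = (1, 0, 0, 0, 0)ᵀ

Let N = A − (6)·I. We want v_2 with N^2 v_2 = 0 but N^1 v_2 ≠ 0; then v_{j-1} := N · v_j for j = 2, …, 2.

Pick v_2 = (1, 0, 0, 0, 0)ᵀ.
Then v_1 = N · v_2 = (-1, -1, 0, 0, 0)ᵀ.

Sanity check: (A − (6)·I) v_1 = (0, 0, 0, 0, 0)ᵀ = 0. ✓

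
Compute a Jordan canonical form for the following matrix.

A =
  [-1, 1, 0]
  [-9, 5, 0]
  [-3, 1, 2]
J_2(2) ⊕ J_1(2)

The characteristic polynomial is
  det(x·I − A) = x^3 - 6*x^2 + 12*x - 8 = (x - 2)^3

Eigenvalues and multiplicities (the geometric multiplicity of λ is n − rank(A − λI), which equals the number of Jordan blocks for λ):
  λ = 2: algebraic multiplicity = 3, geometric multiplicity = 2

Determining the block sizes for each eigenvalue:
  λ = 2: 2 blocks summing to 3 forces exactly one block of size 2 and the rest size 1 → block sizes [2, 1]

Assembling the blocks gives a Jordan form
J =
  [2, 1, 0]
  [0, 2, 0]
  [0, 0, 2]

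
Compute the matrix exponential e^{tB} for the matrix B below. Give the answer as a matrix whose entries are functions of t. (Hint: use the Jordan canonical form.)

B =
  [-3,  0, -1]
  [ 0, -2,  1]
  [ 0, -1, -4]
e^{tB} =
  [exp(-3*t), t^2*exp(-3*t)/2, t^2*exp(-3*t)/2 - t*exp(-3*t)]
  [0, t*exp(-3*t) + exp(-3*t), t*exp(-3*t)]
  [0, -t*exp(-3*t), -t*exp(-3*t) + exp(-3*t)]

Strategy: write B = P · J · P⁻¹ where J is a Jordan canonical form, so e^{tB} = P · e^{tJ} · P⁻¹, and e^{tJ} can be computed block-by-block.

B has Jordan form
J =
  [-3,  1,  0]
  [ 0, -3,  1]
  [ 0,  0, -3]
(up to reordering of blocks).

Per-block formulas:
  For a 3×3 Jordan block J_3(-3): exp(t · J_3(-3)) = e^(-3t)·(I + t·N + (t^2/2)·N^2), where N is the 3×3 nilpotent shift.

After assembling e^{tJ} and conjugating by P, we get:

e^{tB} =
  [exp(-3*t), t^2*exp(-3*t)/2, t^2*exp(-3*t)/2 - t*exp(-3*t)]
  [0, t*exp(-3*t) + exp(-3*t), t*exp(-3*t)]
  [0, -t*exp(-3*t), -t*exp(-3*t) + exp(-3*t)]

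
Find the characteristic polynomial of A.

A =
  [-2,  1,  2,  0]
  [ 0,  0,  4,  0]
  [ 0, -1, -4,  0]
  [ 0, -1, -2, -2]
x^4 + 8*x^3 + 24*x^2 + 32*x + 16

Expanding det(x·I − A) (e.g. by cofactor expansion or by noting that A is similar to its Jordan form J, which has the same characteristic polynomial as A) gives
  χ_A(x) = x^4 + 8*x^3 + 24*x^2 + 32*x + 16
which factors as (x + 2)^4. The eigenvalues (with algebraic multiplicities) are λ = -2 with multiplicity 4.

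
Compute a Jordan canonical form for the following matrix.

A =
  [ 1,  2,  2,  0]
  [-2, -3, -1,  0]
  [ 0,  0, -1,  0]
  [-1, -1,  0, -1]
J_3(-1) ⊕ J_1(-1)

The characteristic polynomial is
  det(x·I − A) = x^4 + 4*x^3 + 6*x^2 + 4*x + 1 = (x + 1)^4

Eigenvalues and multiplicities (the geometric multiplicity of λ is n − rank(A − λI), which equals the number of Jordan blocks for λ):
  λ = -1: algebraic multiplicity = 4, geometric multiplicity = 2

Determining the block sizes for each eigenvalue:
  λ = -1: with am = 4 and gm = 2, the partition is not yet determined (e.g. several partitions of 4 into 2 parts exist). Let N = A − (-1)·I. Computing rank(N^1) = 2, rank(N^2) = 1, rank(N^3) = 0; the number of blocks of size ≥ j is rank(N^{j−1}) − rank(N^j), giving [2, 1, 1]. So we have 1 block(s) of size 3, 1 block(s) of size 1 → block sizes [3, 1]

Assembling the blocks gives a Jordan form
J =
  [-1,  1,  0,  0]
  [ 0, -1,  1,  0]
  [ 0,  0, -1,  0]
  [ 0,  0,  0, -1]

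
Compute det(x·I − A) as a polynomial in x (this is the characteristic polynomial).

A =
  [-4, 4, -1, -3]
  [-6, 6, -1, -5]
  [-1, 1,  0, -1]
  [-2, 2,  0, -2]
x^4

Expanding det(x·I − A) (e.g. by cofactor expansion or by noting that A is similar to its Jordan form J, which has the same characteristic polynomial as A) gives
  χ_A(x) = x^4
which factors as x^4. The eigenvalues (with algebraic multiplicities) are λ = 0 with multiplicity 4.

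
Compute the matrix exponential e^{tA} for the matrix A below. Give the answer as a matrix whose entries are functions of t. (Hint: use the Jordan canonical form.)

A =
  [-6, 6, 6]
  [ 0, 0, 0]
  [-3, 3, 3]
e^{tA} =
  [-1 + 2*exp(-3*t), 2 - 2*exp(-3*t), 2 - 2*exp(-3*t)]
  [0, 1, 0]
  [-1 + exp(-3*t), 1 - exp(-3*t), 2 - exp(-3*t)]

Strategy: write A = P · J · P⁻¹ where J is a Jordan canonical form, so e^{tA} = P · e^{tJ} · P⁻¹, and e^{tJ} can be computed block-by-block.

A has Jordan form
J =
  [-3, 0, 0]
  [ 0, 0, 0]
  [ 0, 0, 0]
(up to reordering of blocks).

Per-block formulas:
  For a 1×1 block at λ = 0: exp(t · [0]) = [e^(0t)].
  For a 1×1 block at λ = -3: exp(t · [-3]) = [e^(-3t)].

After assembling e^{tJ} and conjugating by P, we get:

e^{tA} =
  [-1 + 2*exp(-3*t), 2 - 2*exp(-3*t), 2 - 2*exp(-3*t)]
  [0, 1, 0]
  [-1 + exp(-3*t), 1 - exp(-3*t), 2 - exp(-3*t)]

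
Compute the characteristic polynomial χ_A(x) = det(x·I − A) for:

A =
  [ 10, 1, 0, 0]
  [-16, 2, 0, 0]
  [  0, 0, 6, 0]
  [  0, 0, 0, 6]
x^4 - 24*x^3 + 216*x^2 - 864*x + 1296

Expanding det(x·I − A) (e.g. by cofactor expansion or by noting that A is similar to its Jordan form J, which has the same characteristic polynomial as A) gives
  χ_A(x) = x^4 - 24*x^3 + 216*x^2 - 864*x + 1296
which factors as (x - 6)^4. The eigenvalues (with algebraic multiplicities) are λ = 6 with multiplicity 4.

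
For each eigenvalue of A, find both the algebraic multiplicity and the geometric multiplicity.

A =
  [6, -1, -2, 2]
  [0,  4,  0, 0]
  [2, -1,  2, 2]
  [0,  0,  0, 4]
λ = 4: alg = 4, geom = 3

Step 1 — factor the characteristic polynomial to read off the algebraic multiplicities:
  χ_A(x) = (x - 4)^4

Step 2 — compute geometric multiplicities via the rank-nullity identity g(λ) = n − rank(A − λI):
  rank(A − (4)·I) = 1, so dim ker(A − (4)·I) = n − 1 = 3

Summary:
  λ = 4: algebraic multiplicity = 4, geometric multiplicity = 3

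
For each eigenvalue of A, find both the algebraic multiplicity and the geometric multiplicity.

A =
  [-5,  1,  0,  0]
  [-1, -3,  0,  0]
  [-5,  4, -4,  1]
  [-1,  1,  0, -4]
λ = -4: alg = 4, geom = 2

Step 1 — factor the characteristic polynomial to read off the algebraic multiplicities:
  χ_A(x) = (x + 4)^4

Step 2 — compute geometric multiplicities via the rank-nullity identity g(λ) = n − rank(A − λI):
  rank(A − (-4)·I) = 2, so dim ker(A − (-4)·I) = n − 2 = 2

Summary:
  λ = -4: algebraic multiplicity = 4, geometric multiplicity = 2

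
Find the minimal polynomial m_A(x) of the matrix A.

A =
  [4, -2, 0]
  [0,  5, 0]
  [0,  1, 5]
x^3 - 14*x^2 + 65*x - 100

The characteristic polynomial is χ_A(x) = (x - 5)^2*(x - 4), so the eigenvalues are known. The minimal polynomial is
  m_A(x) = Π_λ (x − λ)^{k_λ}
where k_λ is the size of the *largest* Jordan block for λ (equivalently, the smallest k with (A − λI)^k v = 0 for every generalised eigenvector v of λ).

  λ = 4: largest Jordan block has size 1, contributing (x − 4)
  λ = 5: largest Jordan block has size 2, contributing (x − 5)^2

So m_A(x) = (x - 5)^2*(x - 4) = x^3 - 14*x^2 + 65*x - 100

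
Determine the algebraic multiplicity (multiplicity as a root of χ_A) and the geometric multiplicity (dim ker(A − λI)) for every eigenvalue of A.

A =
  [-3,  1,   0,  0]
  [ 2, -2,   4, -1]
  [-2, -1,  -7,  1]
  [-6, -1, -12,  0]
λ = -3: alg = 4, geom = 2

Step 1 — factor the characteristic polynomial to read off the algebraic multiplicities:
  χ_A(x) = (x + 3)^4

Step 2 — compute geometric multiplicities via the rank-nullity identity g(λ) = n − rank(A − λI):
  rank(A − (-3)·I) = 2, so dim ker(A − (-3)·I) = n − 2 = 2

Summary:
  λ = -3: algebraic multiplicity = 4, geometric multiplicity = 2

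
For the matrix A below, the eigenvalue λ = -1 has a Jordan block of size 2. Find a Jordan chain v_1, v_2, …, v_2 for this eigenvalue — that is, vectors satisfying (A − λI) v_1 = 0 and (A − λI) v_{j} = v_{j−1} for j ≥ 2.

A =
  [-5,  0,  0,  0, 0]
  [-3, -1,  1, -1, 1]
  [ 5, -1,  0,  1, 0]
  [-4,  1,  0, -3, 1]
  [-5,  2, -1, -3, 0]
A Jordan chain for λ = -1 of length 2:
v_1 = (0, 0, -1, 1, 2)ᵀ
v_2 = (0, 1, 0, 0, 0)ᵀ

Let N = A − (-1)·I. We want v_2 with N^2 v_2 = 0 but N^1 v_2 ≠ 0; then v_{j-1} := N · v_j for j = 2, …, 2.

Pick v_2 = (0, 1, 0, 0, 0)ᵀ.
Then v_1 = N · v_2 = (0, 0, -1, 1, 2)ᵀ.

Sanity check: (A − (-1)·I) v_1 = (0, 0, 0, 0, 0)ᵀ = 0. ✓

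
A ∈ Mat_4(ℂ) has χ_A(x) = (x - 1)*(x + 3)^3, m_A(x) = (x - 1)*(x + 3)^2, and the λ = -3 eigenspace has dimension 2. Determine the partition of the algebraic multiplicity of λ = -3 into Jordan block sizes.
Block sizes for λ = -3: [2, 1]

Step 1 — from the characteristic polynomial, algebraic multiplicity of λ = -3 is 3. From dim ker(A − (-3)·I) = 2, there are exactly 2 Jordan blocks for λ = -3.
Step 2 — from the minimal polynomial, the factor (x + 3)^2 tells us the largest block for λ = -3 has size 2.
Step 3 — with total size 3, 2 blocks, and largest block 2, the block sizes (in nonincreasing order) are [2, 1].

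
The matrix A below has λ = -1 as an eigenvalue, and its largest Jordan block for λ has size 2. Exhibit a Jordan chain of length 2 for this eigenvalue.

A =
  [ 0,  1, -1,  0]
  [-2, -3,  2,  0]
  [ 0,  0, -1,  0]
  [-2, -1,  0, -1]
A Jordan chain for λ = -1 of length 2:
v_1 = (0, 0, 0, -1)ᵀ
v_2 = (1, -1, 0, 0)ᵀ

Let N = A − (-1)·I. We want v_2 with N^2 v_2 = 0 but N^1 v_2 ≠ 0; then v_{j-1} := N · v_j for j = 2, …, 2.

Pick v_2 = (1, -1, 0, 0)ᵀ.
Then v_1 = N · v_2 = (0, 0, 0, -1)ᵀ.

Sanity check: (A − (-1)·I) v_1 = (0, 0, 0, 0)ᵀ = 0. ✓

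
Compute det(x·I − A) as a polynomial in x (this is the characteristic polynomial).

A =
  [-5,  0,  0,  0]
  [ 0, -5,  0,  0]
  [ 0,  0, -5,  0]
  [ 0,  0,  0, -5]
x^4 + 20*x^3 + 150*x^2 + 500*x + 625

Expanding det(x·I − A) (e.g. by cofactor expansion or by noting that A is similar to its Jordan form J, which has the same characteristic polynomial as A) gives
  χ_A(x) = x^4 + 20*x^3 + 150*x^2 + 500*x + 625
which factors as (x + 5)^4. The eigenvalues (with algebraic multiplicities) are λ = -5 with multiplicity 4.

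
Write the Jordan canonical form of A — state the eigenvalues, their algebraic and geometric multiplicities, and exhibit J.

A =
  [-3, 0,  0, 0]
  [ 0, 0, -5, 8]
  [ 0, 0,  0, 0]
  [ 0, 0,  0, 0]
J_1(-3) ⊕ J_2(0) ⊕ J_1(0)

The characteristic polynomial is
  det(x·I − A) = x^4 + 3*x^3 = x^3*(x + 3)

Eigenvalues and multiplicities (the geometric multiplicity of λ is n − rank(A − λI), which equals the number of Jordan blocks for λ):
  λ = -3: algebraic multiplicity = 1, geometric multiplicity = 1
  λ = 0: algebraic multiplicity = 3, geometric multiplicity = 2

Determining the block sizes for each eigenvalue:
  λ = -3: one block (gm = 1), so the single block has size am = 1 → block sizes [1]
  λ = 0: 2 blocks summing to 3 forces exactly one block of size 2 and the rest size 1 → block sizes [2, 1]

Assembling the blocks gives a Jordan form
J =
  [-3, 0, 0, 0]
  [ 0, 0, 1, 0]
  [ 0, 0, 0, 0]
  [ 0, 0, 0, 0]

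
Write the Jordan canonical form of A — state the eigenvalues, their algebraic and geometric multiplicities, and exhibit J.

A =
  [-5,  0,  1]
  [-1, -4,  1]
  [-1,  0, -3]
J_2(-4) ⊕ J_1(-4)

The characteristic polynomial is
  det(x·I − A) = x^3 + 12*x^2 + 48*x + 64 = (x + 4)^3

Eigenvalues and multiplicities (the geometric multiplicity of λ is n − rank(A − λI), which equals the number of Jordan blocks for λ):
  λ = -4: algebraic multiplicity = 3, geometric multiplicity = 2

Determining the block sizes for each eigenvalue:
  λ = -4: 2 blocks summing to 3 forces exactly one block of size 2 and the rest size 1 → block sizes [2, 1]

Assembling the blocks gives a Jordan form
J =
  [-4,  1,  0]
  [ 0, -4,  0]
  [ 0,  0, -4]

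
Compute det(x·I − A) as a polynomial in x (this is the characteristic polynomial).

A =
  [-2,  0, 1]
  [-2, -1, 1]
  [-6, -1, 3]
x^3

Expanding det(x·I − A) (e.g. by cofactor expansion or by noting that A is similar to its Jordan form J, which has the same characteristic polynomial as A) gives
  χ_A(x) = x^3
which factors as x^3. The eigenvalues (with algebraic multiplicities) are λ = 0 with multiplicity 3.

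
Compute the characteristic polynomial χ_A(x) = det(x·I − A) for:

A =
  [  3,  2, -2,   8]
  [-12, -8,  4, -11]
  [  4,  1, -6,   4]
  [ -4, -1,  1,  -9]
x^4 + 20*x^3 + 150*x^2 + 500*x + 625

Expanding det(x·I − A) (e.g. by cofactor expansion or by noting that A is similar to its Jordan form J, which has the same characteristic polynomial as A) gives
  χ_A(x) = x^4 + 20*x^3 + 150*x^2 + 500*x + 625
which factors as (x + 5)^4. The eigenvalues (with algebraic multiplicities) are λ = -5 with multiplicity 4.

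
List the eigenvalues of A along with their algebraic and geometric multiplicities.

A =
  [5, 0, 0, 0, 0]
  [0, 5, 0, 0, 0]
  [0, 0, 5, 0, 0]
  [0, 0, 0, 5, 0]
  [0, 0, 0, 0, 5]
λ = 5: alg = 5, geom = 5

Step 1 — factor the characteristic polynomial to read off the algebraic multiplicities:
  χ_A(x) = (x - 5)^5

Step 2 — compute geometric multiplicities via the rank-nullity identity g(λ) = n − rank(A − λI):
  rank(A − (5)·I) = 0, so dim ker(A − (5)·I) = n − 0 = 5

Summary:
  λ = 5: algebraic multiplicity = 5, geometric multiplicity = 5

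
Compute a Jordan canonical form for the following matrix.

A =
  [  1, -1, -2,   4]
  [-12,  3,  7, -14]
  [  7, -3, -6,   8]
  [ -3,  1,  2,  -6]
J_3(-2) ⊕ J_1(-2)

The characteristic polynomial is
  det(x·I − A) = x^4 + 8*x^3 + 24*x^2 + 32*x + 16 = (x + 2)^4

Eigenvalues and multiplicities (the geometric multiplicity of λ is n − rank(A − λI), which equals the number of Jordan blocks for λ):
  λ = -2: algebraic multiplicity = 4, geometric multiplicity = 2

Determining the block sizes for each eigenvalue:
  λ = -2: with am = 4 and gm = 2, the partition is not yet determined (e.g. several partitions of 4 into 2 parts exist). Let N = A − (-2)·I. Computing rank(N^1) = 2, rank(N^2) = 1, rank(N^3) = 0; the number of blocks of size ≥ j is rank(N^{j−1}) − rank(N^j), giving [2, 1, 1]. So we have 1 block(s) of size 3, 1 block(s) of size 1 → block sizes [3, 1]

Assembling the blocks gives a Jordan form
J =
  [-2,  1,  0,  0]
  [ 0, -2,  1,  0]
  [ 0,  0, -2,  0]
  [ 0,  0,  0, -2]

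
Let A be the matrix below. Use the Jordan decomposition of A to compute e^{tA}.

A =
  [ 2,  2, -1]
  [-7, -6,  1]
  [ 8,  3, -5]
e^{tA} =
  [3*t^2*exp(-3*t)/2 + 5*t*exp(-3*t) + exp(-3*t), t^2*exp(-3*t)/2 + 2*t*exp(-3*t), -t^2*exp(-3*t)/2 - t*exp(-3*t)]
  [-3*t^2*exp(-3*t) - 7*t*exp(-3*t), -t^2*exp(-3*t) - 3*t*exp(-3*t) + exp(-3*t), t^2*exp(-3*t) + t*exp(-3*t)]
  [3*t^2*exp(-3*t)/2 + 8*t*exp(-3*t), t^2*exp(-3*t)/2 + 3*t*exp(-3*t), -t^2*exp(-3*t)/2 - 2*t*exp(-3*t) + exp(-3*t)]

Strategy: write A = P · J · P⁻¹ where J is a Jordan canonical form, so e^{tA} = P · e^{tJ} · P⁻¹, and e^{tJ} can be computed block-by-block.

A has Jordan form
J =
  [-3,  1,  0]
  [ 0, -3,  1]
  [ 0,  0, -3]
(up to reordering of blocks).

Per-block formulas:
  For a 3×3 Jordan block J_3(-3): exp(t · J_3(-3)) = e^(-3t)·(I + t·N + (t^2/2)·N^2), where N is the 3×3 nilpotent shift.

After assembling e^{tJ} and conjugating by P, we get:

e^{tA} =
  [3*t^2*exp(-3*t)/2 + 5*t*exp(-3*t) + exp(-3*t), t^2*exp(-3*t)/2 + 2*t*exp(-3*t), -t^2*exp(-3*t)/2 - t*exp(-3*t)]
  [-3*t^2*exp(-3*t) - 7*t*exp(-3*t), -t^2*exp(-3*t) - 3*t*exp(-3*t) + exp(-3*t), t^2*exp(-3*t) + t*exp(-3*t)]
  [3*t^2*exp(-3*t)/2 + 8*t*exp(-3*t), t^2*exp(-3*t)/2 + 3*t*exp(-3*t), -t^2*exp(-3*t)/2 - 2*t*exp(-3*t) + exp(-3*t)]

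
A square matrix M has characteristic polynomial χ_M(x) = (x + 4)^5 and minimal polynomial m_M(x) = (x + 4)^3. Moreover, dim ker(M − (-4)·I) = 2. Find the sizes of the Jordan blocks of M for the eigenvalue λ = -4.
Block sizes for λ = -4: [3, 2]

Step 1 — from the characteristic polynomial, algebraic multiplicity of λ = -4 is 5. From dim ker(M − (-4)·I) = 2, there are exactly 2 Jordan blocks for λ = -4.
Step 2 — from the minimal polynomial, the factor (x + 4)^3 tells us the largest block for λ = -4 has size 3.
Step 3 — with total size 5, 2 blocks, and largest block 3, the block sizes (in nonincreasing order) are [3, 2].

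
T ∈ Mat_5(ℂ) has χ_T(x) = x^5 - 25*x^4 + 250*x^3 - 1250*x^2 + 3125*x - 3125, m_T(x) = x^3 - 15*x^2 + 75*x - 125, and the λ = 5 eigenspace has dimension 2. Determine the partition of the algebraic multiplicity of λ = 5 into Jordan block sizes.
Block sizes for λ = 5: [3, 2]

Step 1 — from the characteristic polynomial, algebraic multiplicity of λ = 5 is 5. From dim ker(T − (5)·I) = 2, there are exactly 2 Jordan blocks for λ = 5.
Step 2 — from the minimal polynomial, the factor (x − 5)^3 tells us the largest block for λ = 5 has size 3.
Step 3 — with total size 5, 2 blocks, and largest block 3, the block sizes (in nonincreasing order) are [3, 2].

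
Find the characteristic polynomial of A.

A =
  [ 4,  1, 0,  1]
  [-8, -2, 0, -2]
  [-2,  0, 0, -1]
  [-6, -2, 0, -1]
x^4 - x^3

Expanding det(x·I − A) (e.g. by cofactor expansion or by noting that A is similar to its Jordan form J, which has the same characteristic polynomial as A) gives
  χ_A(x) = x^4 - x^3
which factors as x^3*(x - 1). The eigenvalues (with algebraic multiplicities) are λ = 0 with multiplicity 3, λ = 1 with multiplicity 1.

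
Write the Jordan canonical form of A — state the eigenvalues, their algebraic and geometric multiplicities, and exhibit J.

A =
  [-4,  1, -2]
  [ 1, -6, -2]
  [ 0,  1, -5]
J_3(-5)

The characteristic polynomial is
  det(x·I − A) = x^3 + 15*x^2 + 75*x + 125 = (x + 5)^3

Eigenvalues and multiplicities (the geometric multiplicity of λ is n − rank(A − λI), which equals the number of Jordan blocks for λ):
  λ = -5: algebraic multiplicity = 3, geometric multiplicity = 1

Determining the block sizes for each eigenvalue:
  λ = -5: one block (gm = 1), so the single block has size am = 3 → block sizes [3]

Assembling the blocks gives a Jordan form
J =
  [-5,  1,  0]
  [ 0, -5,  1]
  [ 0,  0, -5]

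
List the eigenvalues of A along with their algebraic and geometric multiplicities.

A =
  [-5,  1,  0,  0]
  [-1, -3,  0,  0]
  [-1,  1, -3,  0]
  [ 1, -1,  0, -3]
λ = -4: alg = 2, geom = 1; λ = -3: alg = 2, geom = 2

Step 1 — factor the characteristic polynomial to read off the algebraic multiplicities:
  χ_A(x) = (x + 3)^2*(x + 4)^2

Step 2 — compute geometric multiplicities via the rank-nullity identity g(λ) = n − rank(A − λI):
  rank(A − (-4)·I) = 3, so dim ker(A − (-4)·I) = n − 3 = 1
  rank(A − (-3)·I) = 2, so dim ker(A − (-3)·I) = n − 2 = 2

Summary:
  λ = -4: algebraic multiplicity = 2, geometric multiplicity = 1
  λ = -3: algebraic multiplicity = 2, geometric multiplicity = 2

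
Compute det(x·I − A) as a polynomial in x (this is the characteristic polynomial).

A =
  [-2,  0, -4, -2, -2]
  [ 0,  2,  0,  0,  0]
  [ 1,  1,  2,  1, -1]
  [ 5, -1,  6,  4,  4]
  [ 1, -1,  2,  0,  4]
x^5 - 10*x^4 + 40*x^3 - 80*x^2 + 80*x - 32

Expanding det(x·I − A) (e.g. by cofactor expansion or by noting that A is similar to its Jordan form J, which has the same characteristic polynomial as A) gives
  χ_A(x) = x^5 - 10*x^4 + 40*x^3 - 80*x^2 + 80*x - 32
which factors as (x - 2)^5. The eigenvalues (with algebraic multiplicities) are λ = 2 with multiplicity 5.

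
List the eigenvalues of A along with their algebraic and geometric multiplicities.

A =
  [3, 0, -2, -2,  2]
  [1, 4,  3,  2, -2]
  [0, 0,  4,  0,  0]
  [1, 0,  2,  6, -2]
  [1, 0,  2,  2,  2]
λ = 3: alg = 1, geom = 1; λ = 4: alg = 4, geom = 3

Step 1 — factor the characteristic polynomial to read off the algebraic multiplicities:
  χ_A(x) = (x - 4)^4*(x - 3)

Step 2 — compute geometric multiplicities via the rank-nullity identity g(λ) = n − rank(A − λI):
  rank(A − (3)·I) = 4, so dim ker(A − (3)·I) = n − 4 = 1
  rank(A − (4)·I) = 2, so dim ker(A − (4)·I) = n − 2 = 3

Summary:
  λ = 3: algebraic multiplicity = 1, geometric multiplicity = 1
  λ = 4: algebraic multiplicity = 4, geometric multiplicity = 3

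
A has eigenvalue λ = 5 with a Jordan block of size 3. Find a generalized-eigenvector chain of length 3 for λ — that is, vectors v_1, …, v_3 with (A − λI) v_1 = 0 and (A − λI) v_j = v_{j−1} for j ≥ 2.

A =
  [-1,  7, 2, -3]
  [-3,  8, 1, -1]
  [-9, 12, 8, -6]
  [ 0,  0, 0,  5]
A Jordan chain for λ = 5 of length 3:
v_1 = (-3, 0, -9, 0)ᵀ
v_2 = (-6, -3, -9, 0)ᵀ
v_3 = (1, 0, 0, 0)ᵀ

Let N = A − (5)·I. We want v_3 with N^3 v_3 = 0 but N^2 v_3 ≠ 0; then v_{j-1} := N · v_j for j = 3, …, 2.

Pick v_3 = (1, 0, 0, 0)ᵀ.
Then v_2 = N · v_3 = (-6, -3, -9, 0)ᵀ.
Then v_1 = N · v_2 = (-3, 0, -9, 0)ᵀ.

Sanity check: (A − (5)·I) v_1 = (0, 0, 0, 0)ᵀ = 0. ✓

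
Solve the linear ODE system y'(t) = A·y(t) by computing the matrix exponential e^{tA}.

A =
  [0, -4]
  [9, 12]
e^{tA} =
  [-6*t*exp(6*t) + exp(6*t), -4*t*exp(6*t)]
  [9*t*exp(6*t), 6*t*exp(6*t) + exp(6*t)]

Strategy: write A = P · J · P⁻¹ where J is a Jordan canonical form, so e^{tA} = P · e^{tJ} · P⁻¹, and e^{tJ} can be computed block-by-block.

A has Jordan form
J =
  [6, 1]
  [0, 6]
(up to reordering of blocks).

Per-block formulas:
  For a 2×2 Jordan block J_2(6): exp(t · J_2(6)) = e^(6t)·(I + t·N), where N is the 2×2 nilpotent shift.

After assembling e^{tJ} and conjugating by P, we get:

e^{tA} =
  [-6*t*exp(6*t) + exp(6*t), -4*t*exp(6*t)]
  [9*t*exp(6*t), 6*t*exp(6*t) + exp(6*t)]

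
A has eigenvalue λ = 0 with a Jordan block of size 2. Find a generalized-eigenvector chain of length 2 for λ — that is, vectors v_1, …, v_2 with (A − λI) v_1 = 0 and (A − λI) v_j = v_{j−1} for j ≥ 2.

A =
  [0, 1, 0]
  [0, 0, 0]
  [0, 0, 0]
A Jordan chain for λ = 0 of length 2:
v_1 = (1, 0, 0)ᵀ
v_2 = (0, 1, 0)ᵀ

Let N = A − (0)·I. We want v_2 with N^2 v_2 = 0 but N^1 v_2 ≠ 0; then v_{j-1} := N · v_j for j = 2, …, 2.

Pick v_2 = (0, 1, 0)ᵀ.
Then v_1 = N · v_2 = (1, 0, 0)ᵀ.

Sanity check: (A − (0)·I) v_1 = (0, 0, 0)ᵀ = 0. ✓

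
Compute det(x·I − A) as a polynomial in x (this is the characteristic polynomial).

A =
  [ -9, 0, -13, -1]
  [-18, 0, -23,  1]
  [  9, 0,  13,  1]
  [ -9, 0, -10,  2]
x^4 - 6*x^3 + 9*x^2

Expanding det(x·I − A) (e.g. by cofactor expansion or by noting that A is similar to its Jordan form J, which has the same characteristic polynomial as A) gives
  χ_A(x) = x^4 - 6*x^3 + 9*x^2
which factors as x^2*(x - 3)^2. The eigenvalues (with algebraic multiplicities) are λ = 0 with multiplicity 2, λ = 3 with multiplicity 2.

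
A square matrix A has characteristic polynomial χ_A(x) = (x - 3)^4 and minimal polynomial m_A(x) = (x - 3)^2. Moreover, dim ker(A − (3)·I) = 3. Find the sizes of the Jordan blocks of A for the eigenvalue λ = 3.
Block sizes for λ = 3: [2, 1, 1]

Step 1 — from the characteristic polynomial, algebraic multiplicity of λ = 3 is 4. From dim ker(A − (3)·I) = 3, there are exactly 3 Jordan blocks for λ = 3.
Step 2 — from the minimal polynomial, the factor (x − 3)^2 tells us the largest block for λ = 3 has size 2.
Step 3 — with total size 4, 3 blocks, and largest block 2, the block sizes (in nonincreasing order) are [2, 1, 1].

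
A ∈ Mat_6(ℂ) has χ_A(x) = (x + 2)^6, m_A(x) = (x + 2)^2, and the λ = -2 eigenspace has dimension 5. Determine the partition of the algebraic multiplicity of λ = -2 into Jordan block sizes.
Block sizes for λ = -2: [2, 1, 1, 1, 1]

Step 1 — from the characteristic polynomial, algebraic multiplicity of λ = -2 is 6. From dim ker(A − (-2)·I) = 5, there are exactly 5 Jordan blocks for λ = -2.
Step 2 — from the minimal polynomial, the factor (x + 2)^2 tells us the largest block for λ = -2 has size 2.
Step 3 — with total size 6, 5 blocks, and largest block 2, the block sizes (in nonincreasing order) are [2, 1, 1, 1, 1].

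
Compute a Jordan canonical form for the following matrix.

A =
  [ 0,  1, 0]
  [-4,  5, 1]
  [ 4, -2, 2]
J_2(2) ⊕ J_1(3)

The characteristic polynomial is
  det(x·I − A) = x^3 - 7*x^2 + 16*x - 12 = (x - 3)*(x - 2)^2

Eigenvalues and multiplicities (the geometric multiplicity of λ is n − rank(A − λI), which equals the number of Jordan blocks for λ):
  λ = 2: algebraic multiplicity = 2, geometric multiplicity = 1
  λ = 3: algebraic multiplicity = 1, geometric multiplicity = 1

Determining the block sizes for each eigenvalue:
  λ = 2: one block (gm = 1), so the single block has size am = 2 → block sizes [2]
  λ = 3: one block (gm = 1), so the single block has size am = 1 → block sizes [1]

Assembling the blocks gives a Jordan form
J =
  [2, 1, 0]
  [0, 2, 0]
  [0, 0, 3]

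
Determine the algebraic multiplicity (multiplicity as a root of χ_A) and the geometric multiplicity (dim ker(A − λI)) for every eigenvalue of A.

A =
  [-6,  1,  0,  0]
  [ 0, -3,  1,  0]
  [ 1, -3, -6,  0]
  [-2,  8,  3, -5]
λ = -5: alg = 4, geom = 2

Step 1 — factor the characteristic polynomial to read off the algebraic multiplicities:
  χ_A(x) = (x + 5)^4

Step 2 — compute geometric multiplicities via the rank-nullity identity g(λ) = n − rank(A − λI):
  rank(A − (-5)·I) = 2, so dim ker(A − (-5)·I) = n − 2 = 2

Summary:
  λ = -5: algebraic multiplicity = 4, geometric multiplicity = 2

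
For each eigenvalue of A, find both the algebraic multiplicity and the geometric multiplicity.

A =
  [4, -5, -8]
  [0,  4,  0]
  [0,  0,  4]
λ = 4: alg = 3, geom = 2

Step 1 — factor the characteristic polynomial to read off the algebraic multiplicities:
  χ_A(x) = (x - 4)^3

Step 2 — compute geometric multiplicities via the rank-nullity identity g(λ) = n − rank(A − λI):
  rank(A − (4)·I) = 1, so dim ker(A − (4)·I) = n − 1 = 2

Summary:
  λ = 4: algebraic multiplicity = 3, geometric multiplicity = 2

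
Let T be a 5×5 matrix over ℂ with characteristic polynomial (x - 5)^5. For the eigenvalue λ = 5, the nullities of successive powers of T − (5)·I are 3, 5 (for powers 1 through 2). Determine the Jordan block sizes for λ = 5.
Block sizes for λ = 5: [2, 2, 1]

From the dimensions of kernels of powers, the number of Jordan blocks of size at least j is d_j − d_{j−1} where d_j = dim ker(N^j) (with d_0 = 0). Computing the differences gives [3, 2].
The number of blocks of size exactly k is (#blocks of size ≥ k) − (#blocks of size ≥ k + 1), so the partition is: 1 block(s) of size 1, 2 block(s) of size 2.
In nonincreasing order the block sizes are [2, 2, 1].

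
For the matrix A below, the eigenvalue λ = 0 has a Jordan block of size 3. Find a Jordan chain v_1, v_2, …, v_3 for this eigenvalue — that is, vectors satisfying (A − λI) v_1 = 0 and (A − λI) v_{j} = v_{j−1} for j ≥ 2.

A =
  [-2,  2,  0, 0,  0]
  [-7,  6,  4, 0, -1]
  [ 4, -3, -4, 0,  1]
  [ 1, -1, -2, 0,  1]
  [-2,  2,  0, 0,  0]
A Jordan chain for λ = 0 of length 3:
v_1 = (-10, -10, -5, -5, -10)ᵀ
v_2 = (-2, -7, 4, 1, -2)ᵀ
v_3 = (1, 0, 0, 0, 0)ᵀ

Let N = A − (0)·I. We want v_3 with N^3 v_3 = 0 but N^2 v_3 ≠ 0; then v_{j-1} := N · v_j for j = 3, …, 2.

Pick v_3 = (1, 0, 0, 0, 0)ᵀ.
Then v_2 = N · v_3 = (-2, -7, 4, 1, -2)ᵀ.
Then v_1 = N · v_2 = (-10, -10, -5, -5, -10)ᵀ.

Sanity check: (A − (0)·I) v_1 = (0, 0, 0, 0, 0)ᵀ = 0. ✓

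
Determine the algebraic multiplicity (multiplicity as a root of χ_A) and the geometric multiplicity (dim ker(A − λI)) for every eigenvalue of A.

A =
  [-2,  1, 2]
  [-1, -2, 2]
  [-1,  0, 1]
λ = -1: alg = 3, geom = 1

Step 1 — factor the characteristic polynomial to read off the algebraic multiplicities:
  χ_A(x) = (x + 1)^3

Step 2 — compute geometric multiplicities via the rank-nullity identity g(λ) = n − rank(A − λI):
  rank(A − (-1)·I) = 2, so dim ker(A − (-1)·I) = n − 2 = 1

Summary:
  λ = -1: algebraic multiplicity = 3, geometric multiplicity = 1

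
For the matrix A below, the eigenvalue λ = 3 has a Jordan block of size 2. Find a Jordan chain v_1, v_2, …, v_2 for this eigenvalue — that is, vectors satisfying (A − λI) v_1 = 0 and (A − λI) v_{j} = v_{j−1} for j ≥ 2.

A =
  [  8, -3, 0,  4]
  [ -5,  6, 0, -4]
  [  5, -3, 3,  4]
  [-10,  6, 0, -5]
A Jordan chain for λ = 3 of length 2:
v_1 = (5, -5, 5, -10)ᵀ
v_2 = (1, 0, 0, 0)ᵀ

Let N = A − (3)·I. We want v_2 with N^2 v_2 = 0 but N^1 v_2 ≠ 0; then v_{j-1} := N · v_j for j = 2, …, 2.

Pick v_2 = (1, 0, 0, 0)ᵀ.
Then v_1 = N · v_2 = (5, -5, 5, -10)ᵀ.

Sanity check: (A − (3)·I) v_1 = (0, 0, 0, 0)ᵀ = 0. ✓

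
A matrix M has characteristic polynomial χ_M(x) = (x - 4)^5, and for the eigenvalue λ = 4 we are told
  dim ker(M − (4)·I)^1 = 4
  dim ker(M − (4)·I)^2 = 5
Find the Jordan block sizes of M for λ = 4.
Block sizes for λ = 4: [2, 1, 1, 1]

From the dimensions of kernels of powers, the number of Jordan blocks of size at least j is d_j − d_{j−1} where d_j = dim ker(N^j) (with d_0 = 0). Computing the differences gives [4, 1].
The number of blocks of size exactly k is (#blocks of size ≥ k) − (#blocks of size ≥ k + 1), so the partition is: 3 block(s) of size 1, 1 block(s) of size 2.
In nonincreasing order the block sizes are [2, 1, 1, 1].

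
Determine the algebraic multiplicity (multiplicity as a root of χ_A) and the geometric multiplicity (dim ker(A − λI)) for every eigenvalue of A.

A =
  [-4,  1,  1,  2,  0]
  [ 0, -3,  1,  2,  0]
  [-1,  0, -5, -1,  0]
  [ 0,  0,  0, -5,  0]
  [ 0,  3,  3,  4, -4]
λ = -5: alg = 1, geom = 1; λ = -4: alg = 4, geom = 2

Step 1 — factor the characteristic polynomial to read off the algebraic multiplicities:
  χ_A(x) = (x + 4)^4*(x + 5)

Step 2 — compute geometric multiplicities via the rank-nullity identity g(λ) = n − rank(A − λI):
  rank(A − (-5)·I) = 4, so dim ker(A − (-5)·I) = n − 4 = 1
  rank(A − (-4)·I) = 3, so dim ker(A − (-4)·I) = n − 3 = 2

Summary:
  λ = -5: algebraic multiplicity = 1, geometric multiplicity = 1
  λ = -4: algebraic multiplicity = 4, geometric multiplicity = 2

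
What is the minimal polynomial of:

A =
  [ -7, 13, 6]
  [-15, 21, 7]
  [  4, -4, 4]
x^3 - 18*x^2 + 108*x - 216

The characteristic polynomial is χ_A(x) = (x - 6)^3, so the eigenvalues are known. The minimal polynomial is
  m_A(x) = Π_λ (x − λ)^{k_λ}
where k_λ is the size of the *largest* Jordan block for λ (equivalently, the smallest k with (A − λI)^k v = 0 for every generalised eigenvector v of λ).

  λ = 6: largest Jordan block has size 3, contributing (x − 6)^3

So m_A(x) = (x - 6)^3 = x^3 - 18*x^2 + 108*x - 216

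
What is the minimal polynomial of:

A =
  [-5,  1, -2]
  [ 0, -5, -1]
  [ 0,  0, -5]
x^3 + 15*x^2 + 75*x + 125

The characteristic polynomial is χ_A(x) = (x + 5)^3, so the eigenvalues are known. The minimal polynomial is
  m_A(x) = Π_λ (x − λ)^{k_λ}
where k_λ is the size of the *largest* Jordan block for λ (equivalently, the smallest k with (A − λI)^k v = 0 for every generalised eigenvector v of λ).

  λ = -5: largest Jordan block has size 3, contributing (x + 5)^3

So m_A(x) = (x + 5)^3 = x^3 + 15*x^2 + 75*x + 125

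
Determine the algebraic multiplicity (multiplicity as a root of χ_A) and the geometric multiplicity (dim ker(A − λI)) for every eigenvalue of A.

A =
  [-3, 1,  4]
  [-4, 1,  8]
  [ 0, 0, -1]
λ = -1: alg = 3, geom = 2

Step 1 — factor the characteristic polynomial to read off the algebraic multiplicities:
  χ_A(x) = (x + 1)^3

Step 2 — compute geometric multiplicities via the rank-nullity identity g(λ) = n − rank(A − λI):
  rank(A − (-1)·I) = 1, so dim ker(A − (-1)·I) = n − 1 = 2

Summary:
  λ = -1: algebraic multiplicity = 3, geometric multiplicity = 2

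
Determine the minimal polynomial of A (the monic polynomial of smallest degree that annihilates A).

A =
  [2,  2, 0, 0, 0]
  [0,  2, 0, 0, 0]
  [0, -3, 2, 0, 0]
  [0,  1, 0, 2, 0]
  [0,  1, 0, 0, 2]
x^2 - 4*x + 4

The characteristic polynomial is χ_A(x) = (x - 2)^5, so the eigenvalues are known. The minimal polynomial is
  m_A(x) = Π_λ (x − λ)^{k_λ}
where k_λ is the size of the *largest* Jordan block for λ (equivalently, the smallest k with (A − λI)^k v = 0 for every generalised eigenvector v of λ).

  λ = 2: largest Jordan block has size 2, contributing (x − 2)^2

So m_A(x) = (x - 2)^2 = x^2 - 4*x + 4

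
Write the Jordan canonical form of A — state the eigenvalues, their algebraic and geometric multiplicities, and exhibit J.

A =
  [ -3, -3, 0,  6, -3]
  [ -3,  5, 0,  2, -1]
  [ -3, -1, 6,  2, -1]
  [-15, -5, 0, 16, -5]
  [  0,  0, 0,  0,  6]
J_2(6) ⊕ J_1(6) ⊕ J_1(6) ⊕ J_1(6)

The characteristic polynomial is
  det(x·I − A) = x^5 - 30*x^4 + 360*x^3 - 2160*x^2 + 6480*x - 7776 = (x - 6)^5

Eigenvalues and multiplicities (the geometric multiplicity of λ is n − rank(A − λI), which equals the number of Jordan blocks for λ):
  λ = 6: algebraic multiplicity = 5, geometric multiplicity = 4

Determining the block sizes for each eigenvalue:
  λ = 6: 4 blocks summing to 5 forces exactly one block of size 2 and the rest size 1 → block sizes [2, 1, 1, 1]

Assembling the blocks gives a Jordan form
J =
  [6, 1, 0, 0, 0]
  [0, 6, 0, 0, 0]
  [0, 0, 6, 0, 0]
  [0, 0, 0, 6, 0]
  [0, 0, 0, 0, 6]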